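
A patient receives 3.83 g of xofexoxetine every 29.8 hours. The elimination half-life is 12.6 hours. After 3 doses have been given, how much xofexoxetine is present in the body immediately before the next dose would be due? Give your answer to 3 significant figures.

0.916 g

The 3 doses were given 89.4, 59.6, 29.8 hours ago.
Total = 3.83·(1/2)^(89.4/12.6) + 3.83·(1/2)^(59.6/12.6) + 3.83·(1/2)^(29.8/12.6)
      = 0.02801 + 0.1443 + 0.74343 ≈ 0.91574 g.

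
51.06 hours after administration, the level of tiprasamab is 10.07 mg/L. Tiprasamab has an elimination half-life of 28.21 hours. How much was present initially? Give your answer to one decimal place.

35.3 mg/L

Number of half-lives elapsed: n = 51.06/28.21 ≈ 1.81.
A₀ = A × 2^n = 10.07 × 2^1.81 = 10.07 × 3.5064 ≈ 35.31 mg/L.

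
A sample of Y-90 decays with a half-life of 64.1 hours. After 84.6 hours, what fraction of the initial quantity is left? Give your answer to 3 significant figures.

0.401

n = 84.6/64.1 ≈ 1.3198 half-lives.
Fraction remaining = (1/2)^1.3198 ≈ 0.40059.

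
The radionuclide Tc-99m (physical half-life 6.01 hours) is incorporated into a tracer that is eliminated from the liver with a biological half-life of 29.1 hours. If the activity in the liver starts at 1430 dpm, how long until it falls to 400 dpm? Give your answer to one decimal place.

9.2 hours

1/t_eff = 1/t_phys + 1/t_biol = 1/6.01 + 1/29.1 = 0.20075 per hour.
t_eff = 6.01 × 29.1 / (6.01 + 29.1) ≈ 4.9812 hours.
n = log₂(1430/400) ≈ 1.8379; t = 1.8379 × 4.9812 ≈ 9.1552 hours.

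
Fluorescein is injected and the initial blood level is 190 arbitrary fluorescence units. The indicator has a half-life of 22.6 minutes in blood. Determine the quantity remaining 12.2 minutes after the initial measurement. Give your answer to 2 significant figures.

130 arbitrary fluorescence units

Number of half-lives: n = 12.2/22.6 ≈ 0.53982.
Remaining = 190 × (1/2)^0.53982 = 190 × 0.68786 ≈ 130.69 arbitrary fluorescence units.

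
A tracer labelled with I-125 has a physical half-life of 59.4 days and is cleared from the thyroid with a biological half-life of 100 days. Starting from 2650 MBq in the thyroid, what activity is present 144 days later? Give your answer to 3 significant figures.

182 MBq

1/t_eff = 1/t_phys + 1/t_biol = 1/59.4 + 1/100 = 0.026835 per day.
t_eff = 59.4 × 100 / (59.4 + 100) ≈ 37.265 days.
Remaining = 2650 × (1/2)^(144/37.265) = 2650 × (1/2)^3.8642 ≈ 181.97 MBq.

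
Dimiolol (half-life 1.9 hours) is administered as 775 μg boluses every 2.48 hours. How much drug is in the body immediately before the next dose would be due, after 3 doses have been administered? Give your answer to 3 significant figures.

492 μg

The 3 doses were given 7.44, 4.96, 2.48 hours ago.
Total = 775·(1/2)^(7.44/1.9) + 775·(1/2)^(4.96/1.9) + 775·(1/2)^(2.48/1.9)
      = 51.349 + 126.9 + 313.6 ≈ 491.85 μg.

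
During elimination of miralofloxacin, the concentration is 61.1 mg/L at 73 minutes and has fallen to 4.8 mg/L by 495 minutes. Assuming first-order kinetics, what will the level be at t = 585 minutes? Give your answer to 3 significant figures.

Over Δt = 495 − 73 = 422 minutes, the level fell by a factor of 61.1/4.8 ≈ 12.729.
n = log₂(12.729) ≈ 3.6701 half-lives, so t½ = 422/3.6701 ≈ 114.98 minutes.
From t = 495 to t = 585: 4.8 × (1/2)^((585−495)/114.98) ≈ 2.7901 mg/L.

2.79 mg/L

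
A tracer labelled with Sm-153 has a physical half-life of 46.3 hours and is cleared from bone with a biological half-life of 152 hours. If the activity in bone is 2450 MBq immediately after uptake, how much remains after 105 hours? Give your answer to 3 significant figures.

1/t_eff = 1/t_phys + 1/t_biol = 1/46.3 + 1/152 = 0.028177 per hour.
t_eff = 46.3 × 152 / (46.3 + 152) ≈ 35.49 hours.
Remaining = 2450 × (1/2)^(105/35.49) = 2450 × (1/2)^2.9586 ≈ 315.16 MBq.

315 MBq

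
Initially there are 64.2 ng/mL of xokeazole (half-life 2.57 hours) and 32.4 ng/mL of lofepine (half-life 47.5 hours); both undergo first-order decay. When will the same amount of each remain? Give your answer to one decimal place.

2.7 hours

Set 64.2·(1/2)^(t/2.57) = 32.4·(1/2)^(t/47.5).
Taking log₂: log₂(64.2/32.4) = t·(1/2.57 − 1/47.5).
log₂(1.9815) = 0.98658; 1/2.57 − 1/47.5 = 0.36805.
t = 0.98658 / 0.36805 ≈ 2.6805 hours.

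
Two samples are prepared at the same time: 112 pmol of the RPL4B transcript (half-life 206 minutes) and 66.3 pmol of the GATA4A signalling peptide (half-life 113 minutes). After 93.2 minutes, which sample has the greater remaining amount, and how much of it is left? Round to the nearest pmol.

RPL4B transcript, 82 pmol

RPL4B transcript: 112 × (1/2)^0.45243 ≈ 81.851 pmol.
GATA4A signalling peptide: 66.3 × (1/2)^0.82478 ≈ 37.431 pmol.
RPL4B transcript has more remaining, at ≈ 81.851 pmol.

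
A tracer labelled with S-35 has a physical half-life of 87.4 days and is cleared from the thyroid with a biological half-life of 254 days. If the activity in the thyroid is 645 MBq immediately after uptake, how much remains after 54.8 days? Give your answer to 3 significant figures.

360 MBq

1/t_eff = 1/t_phys + 1/t_biol = 1/87.4 + 1/254 = 0.015379 per day.
t_eff = 87.4 × 254 / (87.4 + 254) ≈ 65.025 days.
Remaining = 645 × (1/2)^(54.8/65.025) = 645 × (1/2)^0.84275 ≈ 359.64 MBq.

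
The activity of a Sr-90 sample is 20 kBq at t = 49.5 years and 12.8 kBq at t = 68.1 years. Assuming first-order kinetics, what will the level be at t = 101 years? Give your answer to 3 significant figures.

Over Δt = 68.1 − 49.5 = 18.6 years, the level fell by a factor of 20/12.8 ≈ 1.5625.
n = log₂(1.5625) ≈ 0.64386 half-lives, so t½ = 18.6/0.64386 ≈ 28.888 years.
From t = 68.1 to t = 101: 12.8 × (1/2)^((101−68.1)/28.888) ≈ 5.8127 kBq.

5.81 kBq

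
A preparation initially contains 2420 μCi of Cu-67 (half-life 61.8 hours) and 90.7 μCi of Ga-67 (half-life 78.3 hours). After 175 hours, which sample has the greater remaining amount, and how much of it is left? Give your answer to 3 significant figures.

Cu-67, 340 μCi

Cu-67: 2420 × (1/2)^2.8317 ≈ 339.93 μCi.
Ga-67: 90.7 × (1/2)^2.235 ≈ 19.267 μCi.
Cu-67 has more remaining, at ≈ 339.93 μCi.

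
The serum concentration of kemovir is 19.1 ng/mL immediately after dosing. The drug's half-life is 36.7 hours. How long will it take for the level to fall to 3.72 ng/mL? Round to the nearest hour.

87 hours

Fraction remaining = 3.72/19.1 ≈ 0.19476.
n = log₂(19.1/3.72) = ln(5.1344)/ln 2 ≈ 2.3602 half-lives.
t = n × t½ = 2.3602 × 36.7 ≈ 86.619 hours.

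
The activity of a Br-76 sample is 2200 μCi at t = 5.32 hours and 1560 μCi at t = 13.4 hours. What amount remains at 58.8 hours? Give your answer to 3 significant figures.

Over Δt = 13.4 − 5.32 = 8.08 hours, the level fell by a factor of 2200/1560 ≈ 1.4103.
n = log₂(1.4103) ≈ 0.49596 half-lives, so t½ = 8.08/0.49596 ≈ 16.292 hours.
From t = 13.4 to t = 58.8: 1560 × (1/2)^((58.8−13.4)/16.292) ≈ 226.07 μCi.

226 μCi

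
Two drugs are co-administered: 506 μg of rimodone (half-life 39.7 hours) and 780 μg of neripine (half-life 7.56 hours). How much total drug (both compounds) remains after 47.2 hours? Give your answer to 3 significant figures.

rimodone: 506 × (1/2)^(47.2/39.7) = 506 × (1/2)^1.1889 ≈ 221.95 μg.
neripine: 780 × (1/2)^(47.2/7.56) = 780 × (1/2)^6.2434 ≈ 10.296 μg.
Total = 221.95 + 10.296 ≈ 232.24 μg.

232 μg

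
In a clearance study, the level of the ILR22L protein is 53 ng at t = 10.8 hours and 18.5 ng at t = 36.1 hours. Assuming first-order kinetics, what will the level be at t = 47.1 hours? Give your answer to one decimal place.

Over Δt = 36.1 − 10.8 = 25.3 hours, the level fell by a factor of 53/18.5 ≈ 2.8649.
n = log₂(2.8649) ≈ 1.5185 half-lives, so t½ = 25.3/1.5185 ≈ 16.662 hours.
From t = 36.1 to t = 47.1: 18.5 × (1/2)^((47.1−36.1)/16.662) ≈ 11.707 ng.

11.7 ng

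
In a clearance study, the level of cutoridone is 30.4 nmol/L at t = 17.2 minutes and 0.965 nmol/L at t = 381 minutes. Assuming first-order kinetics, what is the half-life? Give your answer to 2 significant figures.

73 minutes

Over Δt = 381 − 17.2 = 363.8 minutes, the level fell by a factor of 30.4/0.965 ≈ 31.503.
n = log₂(31.503) ≈ 4.9774 half-lives, so t½ = 363.8/4.9774 ≈ 73.09 minutes.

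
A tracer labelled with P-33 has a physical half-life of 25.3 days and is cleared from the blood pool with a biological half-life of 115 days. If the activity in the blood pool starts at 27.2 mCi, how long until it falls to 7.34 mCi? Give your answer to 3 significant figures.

39.2 days

1/t_eff = 1/t_phys + 1/t_biol = 1/25.3 + 1/115 = 0.048221 per day.
t_eff = 25.3 × 115 / (25.3 + 115) ≈ 20.738 days.
n = log₂(27.2/7.34) ≈ 1.8898; t = 1.8898 × 20.738 ≈ 39.189 days.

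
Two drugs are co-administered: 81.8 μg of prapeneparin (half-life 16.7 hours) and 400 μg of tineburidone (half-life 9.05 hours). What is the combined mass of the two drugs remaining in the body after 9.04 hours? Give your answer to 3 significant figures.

256 μg

prapeneparin: 81.8 × (1/2)^(9.04/16.7) = 81.8 × (1/2)^0.54132 ≈ 56.208 μg.
tineburidone: 400 × (1/2)^(9.04/9.05) = 400 × (1/2)^0.9989 ≈ 200.15 μg.
Total = 56.208 + 200.15 ≈ 256.36 μg.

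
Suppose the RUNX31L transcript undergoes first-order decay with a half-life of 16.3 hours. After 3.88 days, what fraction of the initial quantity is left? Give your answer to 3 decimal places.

0.019

3.88 days = 93.12 hours.
n = 93.12/16.3 ≈ 5.7129 half-lives.
Fraction remaining = (1/2)^5.7129 ≈ 0.019066.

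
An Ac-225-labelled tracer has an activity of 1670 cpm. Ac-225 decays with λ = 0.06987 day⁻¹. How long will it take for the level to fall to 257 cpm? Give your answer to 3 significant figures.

t½ = ln 2 / λ = 0.69315 / 0.06987 ≈ 9.9205 days.
Fraction remaining = 257/1670 ≈ 0.15389.
n = log₂(1670/257) = ln(6.4981)/ln 2 ≈ 2.7 half-lives.
t = n × t½ = 2.7 × 9.9205 ≈ 26.785 days.

26.8 days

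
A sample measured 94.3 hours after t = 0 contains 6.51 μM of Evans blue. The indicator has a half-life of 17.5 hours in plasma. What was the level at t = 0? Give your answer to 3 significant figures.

273 μM

Number of half-lives elapsed: n = 94.3/17.5 ≈ 5.3886.
A₀ = A × 2^n = 6.51 × 2^5.3886 = 6.51 × 41.891 ≈ 272.71 μM.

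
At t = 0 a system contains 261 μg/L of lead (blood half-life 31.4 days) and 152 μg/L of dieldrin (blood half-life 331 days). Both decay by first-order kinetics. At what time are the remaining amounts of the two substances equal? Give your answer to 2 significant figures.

Set 261·(1/2)^(t/31.4) = 152·(1/2)^(t/331).
Taking log₂: log₂(261/152) = t·(1/31.4 − 1/331).
log₂(1.7171) = 0.77998; 1/31.4 − 1/331 = 0.028826.
t = 0.77998 / 0.028826 ≈ 27.058 days.

27 days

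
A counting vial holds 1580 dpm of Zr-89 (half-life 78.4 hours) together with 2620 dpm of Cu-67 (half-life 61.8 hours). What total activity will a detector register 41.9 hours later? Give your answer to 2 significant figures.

2700 dpm

Zr-89: 1580 × (1/2)^(41.9/78.4) = 1580 × (1/2)^0.53444 ≈ 1090.9 dpm.
Cu-67: 2620 × (1/2)^(41.9/61.8) = 2620 × (1/2)^0.67799 ≈ 1637.6 dpm.
Total = 1090.9 + 1637.6 ≈ 2728.5 dpm.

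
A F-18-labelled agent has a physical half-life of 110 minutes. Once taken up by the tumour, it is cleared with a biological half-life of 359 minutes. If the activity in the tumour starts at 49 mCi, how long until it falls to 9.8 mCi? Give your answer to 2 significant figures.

200 minutes

1/t_eff = 1/t_phys + 1/t_biol = 1/110 + 1/359 = 0.011876 per minute.
t_eff = 110 × 359 / (110 + 359) ≈ 84.2 minutes.
n = log₂(49/9.8) ≈ 2.3219; t = 2.3219 × 84.2 ≈ 195.51 minutes.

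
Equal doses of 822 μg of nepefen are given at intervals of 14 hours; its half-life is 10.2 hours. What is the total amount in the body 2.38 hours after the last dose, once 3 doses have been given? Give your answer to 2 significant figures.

1100 μg

The 3 doses were given 30.38, 16.38, 2.38 hours ago.
Total = 822·(1/2)^(30.38/10.2) + 822·(1/2)^(16.38/10.2) + 822·(1/2)^(2.38/10.2)
      = 104.3 + 270.06 + 699.25 ≈ 1073.6 μg.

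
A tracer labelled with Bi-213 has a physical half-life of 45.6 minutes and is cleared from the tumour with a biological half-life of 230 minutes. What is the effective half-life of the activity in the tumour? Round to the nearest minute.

38 minutes

1/t_eff = 1/t_phys + 1/t_biol = 1/45.6 + 1/230 = 0.026278 per minute.
t_eff = 45.6 × 230 / (45.6 + 230) ≈ 38.055 minutes.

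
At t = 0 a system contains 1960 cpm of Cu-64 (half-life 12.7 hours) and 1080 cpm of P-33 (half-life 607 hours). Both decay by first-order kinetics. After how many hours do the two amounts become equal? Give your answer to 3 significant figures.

Set 1960·(1/2)^(t/12.7) = 1080·(1/2)^(t/607).
Taking log₂: log₂(1960/1080) = t·(1/12.7 − 1/607).
log₂(1.8148) = 0.85982; 1/12.7 − 1/607 = 0.077093.
t = 0.85982 / 0.077093 ≈ 11.153 hours.

11.2 hours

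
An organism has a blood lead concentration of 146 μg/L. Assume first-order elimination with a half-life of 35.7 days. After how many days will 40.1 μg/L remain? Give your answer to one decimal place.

Fraction remaining = 40.1/146 ≈ 0.27466.
n = log₂(146/40.1) = ln(3.6409)/ln 2 ≈ 1.8643 half-lives.
t = n × t½ = 1.8643 × 35.7 ≈ 66.555 days.

66.6 days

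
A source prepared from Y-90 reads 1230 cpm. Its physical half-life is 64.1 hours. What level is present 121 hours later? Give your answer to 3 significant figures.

Number of half-lives: n = 121/64.1 ≈ 1.8877.
Remaining = 1230 × (1/2)^1.8877 = 1230 × 0.27024 ≈ 332.4 cpm.

332 cpm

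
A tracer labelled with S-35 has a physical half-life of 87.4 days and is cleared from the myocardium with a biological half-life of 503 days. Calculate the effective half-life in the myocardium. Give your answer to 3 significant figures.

74.5 days

1/t_eff = 1/t_phys + 1/t_biol = 1/87.4 + 1/503 = 0.01343 per day.
t_eff = 87.4 × 503 / (87.4 + 503) ≈ 74.462 days.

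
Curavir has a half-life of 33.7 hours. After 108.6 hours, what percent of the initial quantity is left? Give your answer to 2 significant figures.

11%

n = 108.6/33.7 ≈ 3.2226 half-lives.
Fraction remaining = (1/2)^3.2226 ≈ 0.10713, i.e. 10.713%.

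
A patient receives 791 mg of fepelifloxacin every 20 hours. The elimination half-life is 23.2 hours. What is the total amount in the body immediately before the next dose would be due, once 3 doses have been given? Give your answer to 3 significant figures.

806 mg

The 3 doses were given 60, 40, 20 hours ago.
Total = 791·(1/2)^(60/23.2) + 791·(1/2)^(40/23.2) + 791·(1/2)^(20/23.2)
      = 131.72 + 239.42 + 435.18 ≈ 806.32 mg.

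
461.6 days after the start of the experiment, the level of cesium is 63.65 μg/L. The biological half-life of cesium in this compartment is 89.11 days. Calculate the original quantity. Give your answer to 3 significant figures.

2310 μg/L

Number of half-lives elapsed: n = 461.6/89.11 ≈ 5.1801.
A₀ = A × 2^n = 63.65 × 2^5.1801 = 63.65 × 36.255 ≈ 2307.6 μg/L.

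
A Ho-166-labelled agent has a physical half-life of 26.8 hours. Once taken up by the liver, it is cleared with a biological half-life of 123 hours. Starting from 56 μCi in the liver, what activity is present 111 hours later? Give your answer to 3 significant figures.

1.70 μCi

1/t_eff = 1/t_phys + 1/t_biol = 1/26.8 + 1/123 = 0.045444 per hour.
t_eff = 26.8 × 123 / (26.8 + 123) ≈ 22.005 hours.
Remaining = 56 × (1/2)^(111/22.005) = 56 × (1/2)^5.0442 ≈ 1.6972 μCi.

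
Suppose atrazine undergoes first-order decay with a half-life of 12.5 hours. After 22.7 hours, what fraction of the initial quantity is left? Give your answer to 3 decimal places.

n = 22.7/12.5 ≈ 1.816 half-lives.
Fraction remaining = (1/2)^1.816 ≈ 0.28401.

0.284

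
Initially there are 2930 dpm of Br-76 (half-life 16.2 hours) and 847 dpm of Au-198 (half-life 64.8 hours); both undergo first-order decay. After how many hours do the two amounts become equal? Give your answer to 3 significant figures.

38.7 hours

Set 2930·(1/2)^(t/16.2) = 847·(1/2)^(t/64.8).
Taking log₂: log₂(2930/847) = t·(1/16.2 − 1/64.8).
log₂(3.4593) = 1.7905; 1/16.2 − 1/64.8 = 0.046296.
t = 1.7905 / 0.046296 ≈ 38.674 hours.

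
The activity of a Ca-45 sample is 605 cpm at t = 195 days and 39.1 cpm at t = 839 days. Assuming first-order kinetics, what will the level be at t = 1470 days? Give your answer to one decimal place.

2.7 cpm

Over Δt = 839 − 195 = 644 days, the level fell by a factor of 605/39.1 ≈ 15.473.
n = log₂(15.473) ≈ 3.9517 half-lives, so t½ = 644/3.9517 ≈ 162.97 days.
From t = 839 to t = 1470: 39.1 × (1/2)^((1470−839)/162.97) ≈ 2.6706 cpm.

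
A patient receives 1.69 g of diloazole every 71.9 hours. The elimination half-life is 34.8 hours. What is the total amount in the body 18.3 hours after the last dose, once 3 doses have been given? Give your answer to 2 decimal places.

The 3 doses were given 162.1, 90.2, 18.3 hours ago.
Total = 1.69·(1/2)^(162.1/34.8) + 1.69·(1/2)^(90.2/34.8) + 1.69·(1/2)^(18.3/34.8)
      = 0.066938 + 0.2803 + 1.1738 ≈ 1.521 g.

1.52 g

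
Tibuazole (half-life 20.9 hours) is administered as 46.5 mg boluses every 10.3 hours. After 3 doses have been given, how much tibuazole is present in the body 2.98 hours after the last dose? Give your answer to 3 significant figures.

The 3 doses were given 23.58, 13.28, 2.98 hours ago.
Total = 46.5·(1/2)^(23.58/20.9) + 46.5·(1/2)^(13.28/20.9) + 46.5·(1/2)^(2.98/20.9)
      = 21.273 + 29.935 + 42.124 ≈ 93.332 mg.

93.3 mg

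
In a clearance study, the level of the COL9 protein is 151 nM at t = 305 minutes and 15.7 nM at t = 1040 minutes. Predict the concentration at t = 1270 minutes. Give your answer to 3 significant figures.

7.73 nM

Over Δt = 1040 − 305 = 735 minutes, the level fell by a factor of 151/15.7 ≈ 9.6178.
n = log₂(9.6178) ≈ 3.2657 half-lives, so t½ = 735/3.2657 ≈ 225.07 minutes.
From t = 1040 to t = 1270: 15.7 × (1/2)^((1270−1040)/225.07) ≈ 7.7316 nM.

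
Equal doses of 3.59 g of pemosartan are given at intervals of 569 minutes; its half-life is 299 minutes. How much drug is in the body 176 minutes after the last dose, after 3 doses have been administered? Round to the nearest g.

The 3 doses were given 1314, 745, 176 minutes ago.
Total = 3.59·(1/2)^(1314/299) + 3.59·(1/2)^(745/299) + 3.59·(1/2)^(176/299)
      = 0.17068 + 0.63832 + 2.3873 ≈ 3.1963 g.

3 g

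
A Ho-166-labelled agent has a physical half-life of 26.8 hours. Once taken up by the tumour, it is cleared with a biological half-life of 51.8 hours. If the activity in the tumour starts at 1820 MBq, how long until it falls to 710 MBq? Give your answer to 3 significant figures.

24.0 hours

1/t_eff = 1/t_phys + 1/t_biol = 1/26.8 + 1/51.8 = 0.056618 per hour.
t_eff = 26.8 × 51.8 / (26.8 + 51.8) ≈ 17.662 hours.
n = log₂(1820/710) ≈ 1.358; t = 1.358 × 17.662 ≈ 23.986 hours.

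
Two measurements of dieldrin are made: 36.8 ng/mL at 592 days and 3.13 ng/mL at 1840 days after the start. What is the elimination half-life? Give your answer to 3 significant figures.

351 days

Over Δt = 1840 − 592 = 1248 days, the level fell by a factor of 36.8/3.13 ≈ 11.757.
n = log₂(11.757) ≈ 3.5555 half-lives, so t½ = 1248/3.5555 ≈ 351.01 days.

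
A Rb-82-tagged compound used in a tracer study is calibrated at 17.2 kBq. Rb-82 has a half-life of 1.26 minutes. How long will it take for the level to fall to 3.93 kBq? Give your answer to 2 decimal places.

2.68 minutes

Fraction remaining = 3.93/17.2 ≈ 0.22849.
n = log₂(17.2/3.93) = ln(4.3766)/ln 2 ≈ 2.1298 half-lives.
t = n × t½ = 2.1298 × 1.26 ≈ 2.6836 minutes.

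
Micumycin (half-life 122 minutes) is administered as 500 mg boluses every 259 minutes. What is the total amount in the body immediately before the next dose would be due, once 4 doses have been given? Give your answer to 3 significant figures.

149 mg

The 4 doses were given 1036, 777, 518, 259 minutes ago.
Total = 500·(1/2)^(1036/122) + 500·(1/2)^(777/122) + 500·(1/2)^(518/122) + 500·(1/2)^(259/122)
      = 1.3889 + 6.05 + 26.353 + 114.79 ≈ 148.58 mg.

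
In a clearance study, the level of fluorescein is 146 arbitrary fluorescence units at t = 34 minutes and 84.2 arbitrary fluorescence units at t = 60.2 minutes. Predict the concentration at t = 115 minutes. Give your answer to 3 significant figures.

26.6 arbitrary fluorescence units

Over Δt = 60.2 − 34 = 26.2 minutes, the level fell by a factor of 146/84.2 ≈ 1.734.
n = log₂(1.734) ≈ 0.79408 half-lives, so t½ = 26.2/0.79408 ≈ 32.994 minutes.
From t = 60.2 to t = 115: 84.2 × (1/2)^((115−60.2)/32.994) ≈ 26.628 arbitrary fluorescence units.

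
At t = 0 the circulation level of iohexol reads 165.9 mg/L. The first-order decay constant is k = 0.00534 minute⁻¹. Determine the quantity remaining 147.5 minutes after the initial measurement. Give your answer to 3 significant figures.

75.5 mg/L

t½ = ln 2 / k = 0.69315 / 0.00534 ≈ 129.8 minutes.
Number of half-lives: n = 147.5/129.8 ≈ 1.1363.
Remaining = 165.9 × (1/2)^1.1363 = 165.9 × 0.45491 ≈ 75.47 mg/L.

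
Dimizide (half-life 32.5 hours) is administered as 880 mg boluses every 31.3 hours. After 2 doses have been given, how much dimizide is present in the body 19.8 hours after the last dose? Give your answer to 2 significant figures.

870 mg

The 2 doses were given 51.1, 19.8 hours ago.
Total = 880·(1/2)^(51.1/32.5) + 880·(1/2)^(19.8/32.5)
      = 295.92 + 576.88 ≈ 872.8 mg.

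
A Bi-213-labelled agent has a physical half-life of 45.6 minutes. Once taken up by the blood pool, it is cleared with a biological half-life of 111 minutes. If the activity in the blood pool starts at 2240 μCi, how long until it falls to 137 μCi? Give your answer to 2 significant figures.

1/t_eff = 1/t_phys + 1/t_biol = 1/45.6 + 1/111 = 0.030939 per minute.
t_eff = 45.6 × 111 / (45.6 + 111) ≈ 32.322 minutes.
n = log₂(2240/137) ≈ 4.0313; t = 4.0313 × 32.322 ≈ 130.3 minutes.

130 minutes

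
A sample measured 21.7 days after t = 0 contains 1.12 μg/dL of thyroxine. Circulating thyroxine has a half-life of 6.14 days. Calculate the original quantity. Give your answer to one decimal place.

Number of half-lives elapsed: n = 21.7/6.14 ≈ 3.5342.
A₀ = A × 2^n = 1.12 × 2^3.5342 = 1.12 × 11.585 ≈ 12.975 μg/dL.

13.0 μg/dL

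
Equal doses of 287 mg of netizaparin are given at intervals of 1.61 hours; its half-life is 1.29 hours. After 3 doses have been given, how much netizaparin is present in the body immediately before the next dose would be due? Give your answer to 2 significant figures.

The 3 doses were given 4.83, 3.22, 1.61 hours ago.
Total = 287·(1/2)^(4.83/1.29) + 287·(1/2)^(3.22/1.29) + 287·(1/2)^(1.61/1.29)
      = 21.418 + 50.871 + 120.83 ≈ 193.12 mg.

190 mg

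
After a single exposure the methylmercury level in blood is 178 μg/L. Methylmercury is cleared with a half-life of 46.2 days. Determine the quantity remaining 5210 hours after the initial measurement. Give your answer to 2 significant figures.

Convert the elapsed time: 5210 hours = 217.083 days.
Number of half-lives: n = 217.083/46.2 ≈ 4.6988.
Remaining = 178 × (1/2)^4.6988 = 178 × 0.038506 ≈ 6.8541 μg/L.

6.9 μg/L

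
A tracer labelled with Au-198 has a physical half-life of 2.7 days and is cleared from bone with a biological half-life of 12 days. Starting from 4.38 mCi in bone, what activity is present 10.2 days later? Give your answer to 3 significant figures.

1/t_eff = 1/t_phys + 1/t_biol = 1/2.7 + 1/12 = 0.4537 per day.
t_eff = 2.7 × 12 / (2.7 + 12) ≈ 2.2041 days.
Remaining = 4.38 × (1/2)^(10.2/2.2041) = 4.38 × (1/2)^4.6278 ≈ 0.17716 mCi.

0.177 mCi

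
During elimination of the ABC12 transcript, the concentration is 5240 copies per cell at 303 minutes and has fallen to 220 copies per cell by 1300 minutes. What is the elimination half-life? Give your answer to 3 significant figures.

Over Δt = 1300 − 303 = 997 minutes, the level fell by a factor of 5240/220 ≈ 23.818.
n = log₂(23.818) ≈ 4.574 half-lives, so t½ = 997/4.574 ≈ 217.97 minutes.

218 minutes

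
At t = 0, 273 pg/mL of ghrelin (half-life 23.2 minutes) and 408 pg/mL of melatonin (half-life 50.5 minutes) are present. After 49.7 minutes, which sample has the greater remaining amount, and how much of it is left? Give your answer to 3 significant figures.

ghrelin: 273 × (1/2)^2.1422 ≈ 61.842 pg/mL.
melatonin: 408 × (1/2)^0.98416 ≈ 206.25 pg/mL.
Melatonin has more remaining, at ≈ 206.25 pg/mL.

melatonin, 206 pg/mL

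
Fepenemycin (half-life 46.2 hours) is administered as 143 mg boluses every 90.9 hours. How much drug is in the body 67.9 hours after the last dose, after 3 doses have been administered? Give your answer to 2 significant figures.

68 mg

The 3 doses were given 249.7, 158.8, 67.9 hours ago.
Total = 143·(1/2)^(249.7/46.2) + 143·(1/2)^(158.8/46.2) + 143·(1/2)^(67.9/46.2)
      = 3.3755 + 13.202 + 51.631 ≈ 68.208 mg.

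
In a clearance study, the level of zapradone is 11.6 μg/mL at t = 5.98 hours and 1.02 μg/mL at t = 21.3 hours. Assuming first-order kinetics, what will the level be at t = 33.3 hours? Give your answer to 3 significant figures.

0.152 μg/mL

Over Δt = 21.3 − 5.98 = 15.32 hours, the level fell by a factor of 11.6/1.02 ≈ 11.373.
n = log₂(11.373) ≈ 3.5075 half-lives, so t½ = 15.32/3.5075 ≈ 4.3678 hours.
From t = 21.3 to t = 33.3: 1.02 × (1/2)^((33.3−21.3)/4.3678) ≈ 0.1519 μg/mL.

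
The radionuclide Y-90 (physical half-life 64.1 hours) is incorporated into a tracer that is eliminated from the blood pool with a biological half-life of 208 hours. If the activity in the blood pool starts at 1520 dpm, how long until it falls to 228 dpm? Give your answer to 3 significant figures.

1/t_eff = 1/t_phys + 1/t_biol = 1/64.1 + 1/208 = 0.020408 per hour.
t_eff = 64.1 × 208 / (64.1 + 208) ≈ 49 hours.
n = log₂(1520/228) ≈ 2.737; t = 2.737 × 49 ≈ 134.11 hours.

134 hours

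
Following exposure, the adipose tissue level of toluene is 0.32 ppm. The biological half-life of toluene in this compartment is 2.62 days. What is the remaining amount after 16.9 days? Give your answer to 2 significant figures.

0.0037 ppm

Number of half-lives: n = 16.9/2.62 ≈ 6.4504.
Remaining = 0.32 × (1/2)^6.4504 = 0.32 × 0.011435 ≈ 0.0036592 ppm.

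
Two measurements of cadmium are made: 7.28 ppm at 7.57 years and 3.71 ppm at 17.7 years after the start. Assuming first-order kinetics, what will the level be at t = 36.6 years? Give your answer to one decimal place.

Over Δt = 17.7 − 7.57 = 10.13 years, the level fell by a factor of 7.28/3.71 ≈ 1.9623.
n = log₂(1.9623) ≈ 0.97252 half-lives, so t½ = 10.13/0.97252 ≈ 10.416 years.
From t = 17.7 to t = 36.6: 3.71 × (1/2)^((36.6−17.7)/10.416) ≈ 1.0548 ppm.

1.1 ppm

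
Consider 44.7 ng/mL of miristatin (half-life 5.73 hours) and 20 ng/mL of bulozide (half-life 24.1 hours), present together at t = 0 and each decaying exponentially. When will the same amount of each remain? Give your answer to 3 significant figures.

Set 44.7·(1/2)^(t/5.73) = 20·(1/2)^(t/24.1).
Taking log₂: log₂(44.7/20) = t·(1/5.73 − 1/24.1).
log₂(2.235) = 1.1603; 1/5.73 − 1/24.1 = 0.13303.
t = 1.1603 / 0.13303 ≈ 8.7221 hours.

8.72 hours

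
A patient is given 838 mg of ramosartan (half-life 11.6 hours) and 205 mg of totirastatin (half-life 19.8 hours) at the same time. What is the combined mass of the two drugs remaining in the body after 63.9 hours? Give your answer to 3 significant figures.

40.3 mg

ramosartan: 838 × (1/2)^(63.9/11.6) = 838 × (1/2)^5.5086 ≈ 18.407 mg.
totirastatin: 205 × (1/2)^(63.9/19.8) = 205 × (1/2)^3.2273 ≈ 21.89 mg.
Total = 18.407 + 21.89 ≈ 40.297 mg.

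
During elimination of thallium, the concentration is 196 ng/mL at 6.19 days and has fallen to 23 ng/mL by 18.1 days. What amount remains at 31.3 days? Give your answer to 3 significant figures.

2.14 ng/mL

Over Δt = 18.1 − 6.19 = 11.91 days, the level fell by a factor of 196/23 ≈ 8.5217.
n = log₂(8.5217) ≈ 3.0911 half-lives, so t½ = 11.91/3.0911 ≈ 3.8529 days.
From t = 18.1 to t = 31.3: 23 × (1/2)^((31.3−18.1)/3.8529) ≈ 2.14 ng/mL.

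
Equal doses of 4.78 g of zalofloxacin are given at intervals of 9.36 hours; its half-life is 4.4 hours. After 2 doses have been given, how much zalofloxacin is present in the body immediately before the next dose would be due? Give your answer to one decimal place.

The 2 doses were given 18.72, 9.36 hours ago.
Total = 4.78·(1/2)^(18.72/4.4) + 4.78·(1/2)^(9.36/4.4)
      = 0.25043 + 1.0941 ≈ 1.3445 g.

1.3 g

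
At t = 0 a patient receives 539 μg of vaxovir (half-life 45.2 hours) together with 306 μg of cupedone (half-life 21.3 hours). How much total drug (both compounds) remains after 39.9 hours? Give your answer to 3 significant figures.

376 μg

vaxovir: 539 × (1/2)^(39.9/45.2) = 539 × (1/2)^0.88274 ≈ 292.32 μg.
cupedone: 306 × (1/2)^(39.9/21.3) = 306 × (1/2)^1.8732 ≈ 83.526 μg.
Total = 292.32 + 83.526 ≈ 375.84 μg.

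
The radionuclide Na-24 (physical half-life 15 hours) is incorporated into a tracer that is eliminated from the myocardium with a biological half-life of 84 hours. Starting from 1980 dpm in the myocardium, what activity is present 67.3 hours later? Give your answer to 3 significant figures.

50.7 dpm

1/t_eff = 1/t_phys + 1/t_biol = 1/15 + 1/84 = 0.078571 per hour.
t_eff = 15 × 84 / (15 + 84) ≈ 12.727 hours.
Remaining = 1980 × (1/2)^(67.3/12.727) = 1980 × (1/2)^5.2879 ≈ 50.683 dpm.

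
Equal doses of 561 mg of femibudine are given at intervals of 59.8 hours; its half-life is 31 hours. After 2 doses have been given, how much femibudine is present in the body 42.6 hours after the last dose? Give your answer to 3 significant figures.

The 2 doses were given 102.4, 42.6 hours ago.
Total = 561·(1/2)^(102.4/31) + 561·(1/2)^(42.6/31)
      = 56.832 + 216.42 ≈ 273.25 mg.

273 mg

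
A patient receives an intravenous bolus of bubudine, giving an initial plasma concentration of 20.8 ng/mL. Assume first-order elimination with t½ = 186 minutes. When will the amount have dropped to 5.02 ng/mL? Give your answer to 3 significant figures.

381 minutes

Fraction remaining = 5.02/20.8 ≈ 0.24135.
n = log₂(20.8/5.02) = ln(4.1434)/ln 2 ≈ 2.0508 half-lives.
t = n × t½ = 2.0508 × 186 ≈ 381.45 minutes.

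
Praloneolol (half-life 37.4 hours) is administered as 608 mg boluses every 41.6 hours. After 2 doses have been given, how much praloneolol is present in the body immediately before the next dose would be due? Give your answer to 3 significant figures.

The 2 doses were given 83.2, 41.6 hours ago.
Total = 608·(1/2)^(83.2/37.4) + 608·(1/2)^(41.6/37.4)
      = 130.09 + 281.23 ≈ 411.32 mg.

411 mg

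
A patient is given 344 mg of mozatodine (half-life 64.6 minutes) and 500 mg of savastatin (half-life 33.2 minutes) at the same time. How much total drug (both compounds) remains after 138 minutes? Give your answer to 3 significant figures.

106 mg

mozatodine: 344 × (1/2)^(138/64.6) = 344 × (1/2)^2.1362 ≈ 78.251 mg.
savastatin: 500 × (1/2)^(138/33.2) = 500 × (1/2)^4.1566 ≈ 28.035 mg.
Total = 78.251 + 28.035 ≈ 106.29 mg.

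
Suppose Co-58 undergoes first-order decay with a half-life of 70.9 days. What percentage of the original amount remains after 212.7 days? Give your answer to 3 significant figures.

n = 212.7/70.9 ≈ 3 half-lives.
Fraction remaining = (1/2)^3 ≈ 0.125, i.e. 12.5%.

12.5%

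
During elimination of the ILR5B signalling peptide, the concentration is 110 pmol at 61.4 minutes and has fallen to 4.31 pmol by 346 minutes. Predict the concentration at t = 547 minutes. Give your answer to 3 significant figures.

0.437 pmol

Over Δt = 346 − 61.4 = 284.6 minutes, the level fell by a factor of 110/4.31 ≈ 25.522.
n = log₂(25.522) ≈ 4.6737 half-lives, so t½ = 284.6/4.6737 ≈ 60.894 minutes.
From t = 346 to t = 547: 4.31 × (1/2)^((547−346)/60.894) ≈ 0.43736 pmol.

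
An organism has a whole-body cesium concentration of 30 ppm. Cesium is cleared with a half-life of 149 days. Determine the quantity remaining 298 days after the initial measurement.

7.5 ppm

Elapsed time is 2 half-lives (298/149).
Each half-life halves the amount: 30 × (1/2)^2 = 30/4 = 7.5 ppm.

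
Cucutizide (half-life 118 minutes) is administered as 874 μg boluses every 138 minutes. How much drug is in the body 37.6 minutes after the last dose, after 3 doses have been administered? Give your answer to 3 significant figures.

The 3 doses were given 313.6, 175.6, 37.6 minutes ago.
Total = 874·(1/2)^(313.6/118) + 874·(1/2)^(175.6/118) + 874·(1/2)^(37.6/118)
      = 138.51 + 311.56 + 700.79 ≈ 1150.9 μg.

1150 μg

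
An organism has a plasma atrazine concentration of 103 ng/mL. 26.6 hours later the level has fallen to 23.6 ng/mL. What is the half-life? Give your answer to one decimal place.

A/A₀ = 23.6/103 ≈ 0.22913.
n = log₂(4.3644) ≈ 2.1258 half-lives elapsed in 26.6 hours.
t½ = 26.6/2.1258 ≈ 12.513 hours.

12.5 hours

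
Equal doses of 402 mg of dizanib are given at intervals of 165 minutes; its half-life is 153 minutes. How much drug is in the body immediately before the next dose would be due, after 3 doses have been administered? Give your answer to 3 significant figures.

323 mg

The 3 doses were given 495, 330, 165 minutes ago.
Total = 402·(1/2)^(495/153) + 402·(1/2)^(330/153) + 402·(1/2)^(165/153)
      = 42.688 + 90.146 + 190.36 ≈ 323.2 mg.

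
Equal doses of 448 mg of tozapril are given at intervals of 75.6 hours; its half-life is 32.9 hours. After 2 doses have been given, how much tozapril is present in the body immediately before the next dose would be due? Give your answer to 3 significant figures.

110 mg

The 2 doses were given 151.2, 75.6 hours ago.
Total = 448·(1/2)^(151.2/32.9) + 448·(1/2)^(75.6/32.9)
      = 18.528 + 91.107 ≈ 109.63 mg.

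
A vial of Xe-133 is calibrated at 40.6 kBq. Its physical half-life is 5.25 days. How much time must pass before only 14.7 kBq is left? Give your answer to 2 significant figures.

Fraction remaining = 14.7/40.6 ≈ 0.36207.
n = log₂(40.6/14.7) = ln(2.7619)/ln 2 ≈ 1.4657 half-lives.
t = n × t½ = 1.4657 × 5.25 ≈ 7.6947 days.

7.7 days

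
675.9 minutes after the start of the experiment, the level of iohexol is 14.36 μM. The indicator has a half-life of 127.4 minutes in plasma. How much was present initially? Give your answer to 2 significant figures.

570 μM

Number of half-lives elapsed: n = 675.9/127.4 ≈ 5.3053.
A₀ = A × 2^n = 14.36 × 2^5.3053 = 14.36 × 39.543 ≈ 567.83 μM.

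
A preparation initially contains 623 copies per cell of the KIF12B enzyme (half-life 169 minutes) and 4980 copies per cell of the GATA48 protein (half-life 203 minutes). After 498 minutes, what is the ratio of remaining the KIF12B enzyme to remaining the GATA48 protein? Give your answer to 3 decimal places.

0.089

KIF12B enzyme: 623 × (1/2)^(498/169) = 623 × (1/2)^2.9467 ≈ 80.803 copies per cell.
GATA48 protein: 4980 × (1/2)^(498/203) = 4980 × (1/2)^2.4532 ≈ 909.37 copies per cell.
Ratio ≈ 80.803 / 909.37 ≈ 0.088856.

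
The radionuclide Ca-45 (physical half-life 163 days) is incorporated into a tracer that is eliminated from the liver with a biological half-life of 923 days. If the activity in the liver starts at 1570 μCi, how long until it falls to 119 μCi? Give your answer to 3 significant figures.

516 days

1/t_eff = 1/t_phys + 1/t_biol = 1/163 + 1/923 = 0.0072184 per day.
t_eff = 163 × 923 / (163 + 923) ≈ 138.53 days.
n = log₂(1570/119) ≈ 3.7217; t = 3.7217 × 138.53 ≈ 515.59 days.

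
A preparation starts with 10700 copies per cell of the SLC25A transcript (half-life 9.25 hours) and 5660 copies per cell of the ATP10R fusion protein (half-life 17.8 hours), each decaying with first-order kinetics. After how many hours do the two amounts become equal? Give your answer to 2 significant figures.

Set 10700·(1/2)^(t/9.25) = 5660·(1/2)^(t/17.8).
Taking log₂: log₂(10700/5660) = t·(1/9.25 − 1/17.8).
log₂(1.8905) = 0.91874; 1/9.25 − 1/17.8 = 0.051928.
t = 0.91874 / 0.051928 ≈ 17.692 hours.

18 hours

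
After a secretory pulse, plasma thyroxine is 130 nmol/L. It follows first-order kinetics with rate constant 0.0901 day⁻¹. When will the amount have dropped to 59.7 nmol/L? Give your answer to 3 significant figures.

t½ = ln 2 / λ = 0.69315 / 0.0901 ≈ 7.6931 days.
Fraction remaining = 59.7/130 ≈ 0.45923.
n = log₂(130/59.7) = ln(2.1776)/ln 2 ≈ 1.1227 half-lives.
t = n × t½ = 1.1227 × 7.6931 ≈ 8.6371 days.

8.64 days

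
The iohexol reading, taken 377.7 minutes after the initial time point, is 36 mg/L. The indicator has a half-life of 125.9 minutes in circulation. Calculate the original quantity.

Number of half-lives elapsed: n = 377.7/125.9 ≈ 3.
A₀ = A × 2^n = 36 × 2^3 = 36 × 8 ≈ 288 mg/L.

288 mg/L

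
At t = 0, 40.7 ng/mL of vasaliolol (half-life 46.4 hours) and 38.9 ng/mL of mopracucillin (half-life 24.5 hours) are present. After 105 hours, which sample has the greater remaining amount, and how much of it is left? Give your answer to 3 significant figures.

vasaliolol: 40.7 × (1/2)^2.2629 ≈ 8.4798 ng/mL.
mopracucillin: 38.9 × (1/2)^4.2857 ≈ 1.9944 ng/mL.
Vasaliolol has more remaining, at ≈ 8.4798 ng/mL.

vasaliolol, 8.48 ng/mL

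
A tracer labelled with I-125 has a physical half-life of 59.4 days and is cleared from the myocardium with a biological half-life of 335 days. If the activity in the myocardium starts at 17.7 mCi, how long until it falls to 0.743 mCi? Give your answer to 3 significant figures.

231 days

1/t_eff = 1/t_phys + 1/t_biol = 1/59.4 + 1/335 = 0.01982 per day.
t_eff = 59.4 × 335 / (59.4 + 335) ≈ 50.454 days.
n = log₂(17.7/0.743) ≈ 4.5742; t = 4.5742 × 50.454 ≈ 230.79 days.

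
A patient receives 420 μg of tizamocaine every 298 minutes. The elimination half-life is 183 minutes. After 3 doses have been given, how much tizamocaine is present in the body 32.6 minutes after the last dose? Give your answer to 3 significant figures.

The 3 doses were given 628.6, 330.6, 32.6 minutes ago.
Total = 420·(1/2)^(628.6/183) + 420·(1/2)^(330.6/183) + 420·(1/2)^(32.6/183)
      = 38.835 + 120.07 + 371.21 ≈ 530.11 μg.

530 μg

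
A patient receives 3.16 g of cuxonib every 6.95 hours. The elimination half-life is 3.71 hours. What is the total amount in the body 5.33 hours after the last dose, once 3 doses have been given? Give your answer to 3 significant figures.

1.57 g

The 3 doses were given 19.23, 12.28, 5.33 hours ago.
Total = 3.16·(1/2)^(19.23/3.71) + 3.16·(1/2)^(12.28/3.71) + 3.16·(1/2)^(5.33/3.71)
      = 0.086968 + 0.31863 + 1.1674 ≈ 1.573 g.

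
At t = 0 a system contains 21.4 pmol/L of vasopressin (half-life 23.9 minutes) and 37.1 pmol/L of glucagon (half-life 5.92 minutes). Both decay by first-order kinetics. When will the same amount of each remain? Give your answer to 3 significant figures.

Set 21.4·(1/2)^(t/23.9) = 37.1·(1/2)^(t/5.92).
Taking log₂: log₂(21.4/37.1) = t·(1/23.9 − 1/5.92).
log₂(0.57682) = -0.79381; 1/23.9 − 1/5.92 = -0.12708.
t = -0.79381 / -0.12708 ≈ 6.2466 minutes.

6.25 minutes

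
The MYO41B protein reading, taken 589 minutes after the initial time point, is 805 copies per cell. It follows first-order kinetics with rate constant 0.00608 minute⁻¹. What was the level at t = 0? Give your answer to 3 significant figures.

28900 copies per cell

t½ = ln 2 / k = 0.69315 / 0.00608 ≈ 114 minutes.
Number of half-lives elapsed: n = 589/114 ≈ 5.1665.
A₀ = A × 2^n = 805 × 2^5.1665 = 805 × 35.914 ≈ 28911 copies per cell.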